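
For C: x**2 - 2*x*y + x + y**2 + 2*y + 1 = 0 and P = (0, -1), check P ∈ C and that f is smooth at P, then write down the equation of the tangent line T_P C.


Tangent line at P: 3*x = 0.

Step 1: f(0, -1) = 0, so P lies on C.
Step 2: partial derivatives
  f_x(x, y) = 2*x - 2*y + 1, f_y(x, y) = -2*x + 2*y + 2.
  f_x(P) = 3, f_y(P) = 0 (gradient nonzero, so P is smooth).
Step 3: tangent line at P: 3·(x − 0) + 0·(y − -1) = 0.
Expanding: 3*x = 0.


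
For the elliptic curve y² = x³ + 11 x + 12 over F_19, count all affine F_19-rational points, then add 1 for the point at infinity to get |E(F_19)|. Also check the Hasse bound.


Affine points = {(1, 9), (1, 10), (2, 2), (2, 17), (4, 5), (4, 14), (6, 3), (6, 16), (8, 2), (8, 17), (9, 2), (9, 17), (10, 1), (10, 18), (11, 1), (11, 18), (16, 3), (16, 16), (17, 1), (17, 18), (18, 0)}; affine count = 21; |E(F_19)| = 22.

Discriminant check: Δ ∝ 4a³ + 27b² = 4·11³ + 27·12² = 4·1331 + 27·144 ≡ 16 (mod 19). Nonzero ⇒ E is nonsingular.
For each x ∈ F_19, compute rhs = x³ + 11·x + 12 mod 19, then count y ∈ F_19 with y² ≡ rhs.
  x = 0: rhs = 12, matching y values: none (0 points).
  x = 1: rhs = 5, matching y values: 9, 10 (2 points).
  x = 2: rhs = 4, matching y values: 2, 17 (2 points).
  x = 3: rhs = 15, matching y values: none (0 points).
  x = 4: rhs = 6, matching y values: 5, 14 (2 points).
  x = 5: rhs = 2, matching y values: none (0 points).
  x = 6: rhs = 9, matching y values: 3, 16 (2 points).
  x = 7: rhs = 14, matching y values: none (0 points).
  x = 8: rhs = 4, matching y values: 2, 17 (2 points).
  x = 9: rhs = 4, matching y values: 2, 17 (2 points).
  x = 10: rhs = 1, matching y values: 1, 18 (2 points).
  x = 11: rhs = 1, matching y values: 1, 18 (2 points).
  x = 12: rhs = 10, matching y values: none (0 points).
  x = 13: rhs = 15, matching y values: none (0 points).
  x = 14: rhs = 3, matching y values: none (0 points).
  x = 15: rhs = 18, matching y values: none (0 points).
  x = 16: rhs = 9, matching y values: 3, 16 (2 points).
  x = 17: rhs = 1, matching y values: 1, 18 (2 points).
  x = 18: rhs = 0, matching y values: 0 (1 points).
Total affine count: 21.
Full point count |E(F_19)| = 21 + 1 = 22.
Hasse bound: |22 − (19+1)| = |2| = 2 ≤ 2√19 ≈ 8.7178 ✓.


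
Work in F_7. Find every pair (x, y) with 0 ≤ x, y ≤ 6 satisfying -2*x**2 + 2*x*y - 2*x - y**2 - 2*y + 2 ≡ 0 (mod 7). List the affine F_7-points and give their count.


Affine F_7-points: {(5, 4)}; count = 1.

For each of the 49 pairs (x, y) ∈ F_7², evaluate f(x, y) mod 7. Record the zeros.
  x = 0: [0↦2, 1↦6, 2↦1, 3↦1, 4↦6, 5↦2, 6↦3]  zeros at y ∈ ∅
  x = 1: [0↦5, 1↦4, 2↦1, 3↦3, 4↦3, 5↦1, 6↦4]  zeros at y ∈ ∅
  x = 2: [0↦4, 1↦5, 2↦4, 3↦1, 4↦3, 5↦3, 6↦1]  zeros at y ∈ ∅
  x = 3: [0↦6, 1↦2, 2↦3, 3↦2, 4↦6, 5↦1, 6↦1]  zeros at y ∈ ∅
  x = 4: [0↦4, 1↦2, 2↦5, 3↦6, 4↦5, 5↦2, 6↦4]  zeros at y ∈ ∅
  x = 5: [0↦5, 1↦5, 2↦3, 3↦6, 4↦0, 5↦6, 6↦3]  zeros at y ∈ {4}
  x = 6: [0↦2, 1↦4, 2↦4, 3↦2, 4↦5, 5↦6, 6↦5]  zeros at y ∈ ∅
Collecting zeros: affine points = {(5, 4)}.
Total count |C(F_7)_aff| = 1.


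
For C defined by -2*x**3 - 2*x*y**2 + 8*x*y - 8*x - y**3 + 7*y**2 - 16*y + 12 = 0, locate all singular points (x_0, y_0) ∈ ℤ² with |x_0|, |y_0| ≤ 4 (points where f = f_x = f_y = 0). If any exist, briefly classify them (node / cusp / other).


Singular points: {(0, 2)}; classification: cusp.

Compute partial derivatives:
  f_x = -6*x**2 - 2*y**2 + 8*y - 8.
  f_y = -4*x*y + 8*x - 3*y**2 + 14*y - 16.
Scan x_0 ∈ {−4, ..., 4}. For each x_0, f_y(x_0, y) is a polynomial in y; find its integer roots y ∈ {−4, ..., 4}, then test f_x and f at those candidates.
  x = -4: f_y(-4, y) = -3*y**2 + 30*y - 48; vanishes at y ∈ {2}. (-4, 2): f_x = -96 ≠ 0.
  x = -3: f_y(-3, y) = -3*y**2 + 26*y - 40; vanishes at y ∈ {2}. (-3, 2): f_x = -54 ≠ 0.
  x = -2: f_y(-2, y) = -3*y**2 + 22*y - 32; vanishes at y ∈ {2}. (-2, 2): f_x = -24 ≠ 0.
  x = -1: f_y(-1, y) = -3*y**2 + 18*y - 24; vanishes at y ∈ {2, 4}. (-1, 2): f_x = -6 ≠ 0; (-1, 4): f_x = -14 ≠ 0.
  x = 0: f_y(0, y) = -3*y**2 + 14*y - 16; vanishes at y ∈ {2}. (0, 2): f_x = 0, f = 0 — SINGULAR.
  x = 1: f_y(1, y) = -3*y**2 + 10*y - 8; vanishes at y ∈ {2}. (1, 2): f_x = -6 ≠ 0.
  x = 2: f_y(2, y) = -3*y**2 + 6*y; vanishes at y ∈ {0, 2}. (2, 0): f_x = -32 ≠ 0; (2, 2): f_x = -24 ≠ 0.
  x = 3: f_y(3, y) = -3*y**2 + 2*y + 8; vanishes at y ∈ {2}. (3, 2): f_x = -54 ≠ 0.
  x = 4: f_y(4, y) = -3*y**2 - 2*y + 16; vanishes at y ∈ {2}. (4, 2): f_x = -96 ≠ 0.
Only singular point on the grid: (0, 2).
Classify: substitute x = 0 + u, y = 2 + v and expand: f = -2*u**3 - 2*u*v**2 - v**3 + v**2.
No constant or linear terms (consistent with a singular point). Quadratic part: v**2. Cubic part: -2*u**3 - 2*u*v**2 - v**3.
The quadratic part v**2 is a perfect square, so there is a single (double) tangent line v = 0, i.e. y = 2. Restricting the cubic part to that line (v = 0) leaves -2*u**3 ≠ 0, so f is not divisible by v and the branch is v² ≈ 2*u**3 to lowest order — this is a cusp.
Classification: cusp.


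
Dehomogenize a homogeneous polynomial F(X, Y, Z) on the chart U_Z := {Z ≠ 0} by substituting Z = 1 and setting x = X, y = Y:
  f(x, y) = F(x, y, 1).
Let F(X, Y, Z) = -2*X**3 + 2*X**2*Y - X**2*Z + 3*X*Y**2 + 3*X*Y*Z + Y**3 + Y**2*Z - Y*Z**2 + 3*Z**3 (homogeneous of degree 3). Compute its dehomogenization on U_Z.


f(x, y) = -2*x**3 + 2*x**2*y - x**2 + 3*x*y**2 + 3*x*y + y**3 + y**2 - y + 3

On U_Z we set Z = 1. Each monomial c·X^i·Y^j·Z^k in F becomes c·x^i·y^j·1^k = c·x^i·y^j.
Substituting Z = 1: F(X, Y, 1) = -2*x**3 + 2*x**2*y - x**2 + 3*x*y**2 + 3*x*y + y**3 + y**2 - y + 3.
Note: deg(f) ≤ deg(F) = 3; strict inequality happens when F is divisible by Z (lost terms).


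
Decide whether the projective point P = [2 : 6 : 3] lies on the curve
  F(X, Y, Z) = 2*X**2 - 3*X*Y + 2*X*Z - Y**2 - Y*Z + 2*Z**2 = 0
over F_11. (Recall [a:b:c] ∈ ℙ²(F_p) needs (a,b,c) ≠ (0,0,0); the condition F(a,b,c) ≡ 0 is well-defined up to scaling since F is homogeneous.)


F(2,6,3) ≡ 3 (mod 11); P is NOT on the curve.

Evaluate F(2, 6, 3) term-by-term (mod 11).
  2*X**2 ↦ 2·4·1·1 = 8
  -3*X*Y ↦ -3·2·6·1 = -36
  2*X*Z ↦ 2·2·1·3 = 12
  -Y**2 ↦ -1·1·36·1 = -36
  -Y*Z ↦ -1·1·6·3 = -18
  2*Z**2 ↦ 2·1·1·9 = 18
Sum: F(2, 6, 3) = (8) + (-36) + (12) + (-36) + (-18) + (18) = -52.
Reducing mod 11: -52 ≡ 3 (mod 11).
Since F(a, b, c) ≡ 3 ≠ 0 (mod 11), P does NOT lie on the curve.


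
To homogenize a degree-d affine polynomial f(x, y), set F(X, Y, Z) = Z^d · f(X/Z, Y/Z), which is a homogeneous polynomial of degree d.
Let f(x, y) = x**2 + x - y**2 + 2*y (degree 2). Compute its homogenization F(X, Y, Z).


F(X, Y, Z) = X**2 + X*Z - Y**2 + 2*Y*Z

deg(f) = 2.
Substitute x = X/Z, y = Y/Z into f, then multiply by Z^2.
  monomial 1·x^2·y^0 ↦ 1·X^2·Y^0·Z^0.
  monomial 1·x^1·y^0 ↦ 1·X^1·Y^0·Z^1.
  monomial -1·x^0·y^2 ↦ -1·X^0·Y^2·Z^0.
  monomial 2·x^0·y^1 ↦ 2·X^0·Y^1·Z^1.
Collecting: F(X, Y, Z) = X**2 + X*Z - Y**2 + 2*Y*Z.


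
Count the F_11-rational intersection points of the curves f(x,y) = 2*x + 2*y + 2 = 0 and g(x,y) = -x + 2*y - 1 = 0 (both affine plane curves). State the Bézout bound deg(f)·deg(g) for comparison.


Common zeros: {(10, 0)}; count = 1; Bézout bound = 1.

deg(f) = 1, deg(g) = 1, so Bézout bound = 1.
Scan x ∈ F_11. For each x, list the y ∈ F_11 with f(x, y) ≡ 0 and those with g(x, y) ≡ 0 (mod 11); the common zeros in that column are the intersection.
  x = 0: f ≡ 0 at y ∈ {10}; g ≡ 0 at y ∈ {6}; common: ∅.
  x = 1: f ≡ 0 at y ∈ {9}; g ≡ 0 at y ∈ {1}; common: ∅.
  x = 2: f ≡ 0 at y ∈ {8}; g ≡ 0 at y ∈ {7}; common: ∅.
  x = 3: f ≡ 0 at y ∈ {7}; g ≡ 0 at y ∈ {2}; common: ∅.
  x = 4: f ≡ 0 at y ∈ {6}; g ≡ 0 at y ∈ {8}; common: ∅.
  x = 5: f ≡ 0 at y ∈ {5}; g ≡ 0 at y ∈ {3}; common: ∅.
  x = 6: f ≡ 0 at y ∈ {4}; g ≡ 0 at y ∈ {9}; common: ∅.
  x = 7: f ≡ 0 at y ∈ {3}; g ≡ 0 at y ∈ {4}; common: ∅.
  x = 8: f ≡ 0 at y ∈ {2}; g ≡ 0 at y ∈ {10}; common: ∅.
  x = 9: f ≡ 0 at y ∈ {1}; g ≡ 0 at y ∈ {5}; common: ∅.
  x = 10: f ≡ 0 at y ∈ {0}; g ≡ 0 at y ∈ {0}; common: {0}.
Collecting: common zeros = {(10, 0)}, so the count is 1.
Comparison with the Bézout bound: 1 ≤ 1 = deg(f)·deg(g), as expected for curves with no common component (the bound is attained).


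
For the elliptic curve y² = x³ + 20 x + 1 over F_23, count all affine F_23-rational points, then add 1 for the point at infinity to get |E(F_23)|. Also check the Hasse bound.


Affine points = {(0, 1), (0, 22), (2, 7), (2, 16), (7, 1), (7, 22), (8, 11), (8, 12), (9, 6), (9, 17), (14, 9), (14, 14), (16, 1), (16, 22), (18, 11), (18, 12), (19, 8), (19, 15), (20, 11), (20, 12), (22, 7), (22, 16)}; affine count = 22; |E(F_23)| = 23.

Discriminant check: Δ ∝ 4a³ + 27b² = 4·20³ + 27·1² = 4·8000 + 27·1 ≡ 11 (mod 23). Nonzero ⇒ E is nonsingular.
For each x ∈ F_23, compute rhs = x³ + 20·x + 1 mod 23, then count y ∈ F_23 with y² ≡ rhs.
  x = 0: rhs = 1, matching y values: 1, 22 (2 points).
  x = 1: rhs = 22, matching y values: none (0 points).
  x = 2: rhs = 3, matching y values: 7, 16 (2 points).
  x = 3: rhs = 19, matching y values: none (0 points).
  x = 4: rhs = 7, matching y values: none (0 points).
  x = 5: rhs = 19, matching y values: none (0 points).
  x = 6: rhs = 15, matching y values: none (0 points).
  x = 7: rhs = 1, matching y values: 1, 22 (2 points).
  x = 8: rhs = 6, matching y values: 11, 12 (2 points).
  x = 9: rhs = 13, matching y values: 6, 17 (2 points).
  x = 10: rhs = 5, matching y values: none (0 points).
  x = 11: rhs = 11, matching y values: none (0 points).
  x = 12: rhs = 14, matching y values: none (0 points).
  x = 13: rhs = 20, matching y values: none (0 points).
  x = 14: rhs = 12, matching y values: 9, 14 (2 points).
  x = 15: rhs = 19, matching y values: none (0 points).
  x = 16: rhs = 1, matching y values: 1, 22 (2 points).
  x = 17: rhs = 10, matching y values: none (0 points).
  x = 18: rhs = 6, matching y values: 11, 12 (2 points).
  x = 19: rhs = 18, matching y values: 8, 15 (2 points).
  x = 20: rhs = 6, matching y values: 11, 12 (2 points).
  x = 21: rhs = 22, matching y values: none (0 points).
  x = 22: rhs = 3, matching y values: 7, 16 (2 points).
Total affine count: 22.
Full point count |E(F_23)| = 22 + 1 = 23.
Hasse bound: |23 − (23+1)| = |-1| = 1 ≤ 2√23 ≈ 9.5917 ✓.


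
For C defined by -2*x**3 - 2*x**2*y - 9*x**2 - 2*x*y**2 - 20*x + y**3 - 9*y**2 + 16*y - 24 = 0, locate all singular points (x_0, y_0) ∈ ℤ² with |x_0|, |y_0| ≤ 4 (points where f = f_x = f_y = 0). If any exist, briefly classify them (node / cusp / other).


Singular points: {(-2, 2)}; classification: node.

Compute partial derivatives:
  f_x = -6*x**2 - 4*x*y - 18*x - 2*y**2 - 20.
  f_y = -2*x**2 - 4*x*y + 3*y**2 - 18*y + 16.
Scan x_0 ∈ {−4, ..., 4}. For each x_0, f_y(x_0, y) is a polynomial in y; find its integer roots y ∈ {−4, ..., 4}, then test f_x and f at those candidates.
  x = -4: f_y(-4, y) = 3*y**2 - 2*y - 16; vanishes at y ∈ {-2}. (-4, -2): f_x = -84 ≠ 0.
  x = -3: f_y(-3, y) = 3*y**2 - 6*y - 2; no integer root y with |y| ≤ 4.
  x = -2: f_y(-2, y) = 3*y**2 - 10*y + 8; vanishes at y ∈ {2}. (-2, 2): f_x = 0, f = 0 — SINGULAR.
  x = -1: f_y(-1, y) = 3*y**2 - 14*y + 14; no integer root y with |y| ≤ 4.
  x = 0: f_y(0, y) = 3*y**2 - 18*y + 16; no integer root y with |y| ≤ 4.
  x = 1: f_y(1, y) = 3*y**2 - 22*y + 14; no integer root y with |y| ≤ 4.
  x = 2: f_y(2, y) = 3*y**2 - 26*y + 8; no integer root y with |y| ≤ 4.
  x = 3: f_y(3, y) = 3*y**2 - 30*y - 2; no integer root y with |y| ≤ 4.
  x = 4: f_y(4, y) = 3*y**2 - 34*y - 16; no integer root y with |y| ≤ 4.
Only singular point on the grid: (-2, 2).
Classify: substitute x = -2 + u, y = 2 + v and expand: f = -2*u**3 - 2*u**2*v - u**2 - 2*u*v**2 + v**3 + v**2.
No constant or linear terms (consistent with a singular point). Quadratic part: -u**2 + v**2. Cubic part: -2*u**3 - 2*u**2*v - 2*u*v**2 + v**3.
The quadratic part v**2 - u**2 = (v − u)(v + u) splits into two distinct linear factors, so there are two distinct tangent lines y − 2 = ±(x − -2) — this is a node (ordinary double point).
Classification: node.


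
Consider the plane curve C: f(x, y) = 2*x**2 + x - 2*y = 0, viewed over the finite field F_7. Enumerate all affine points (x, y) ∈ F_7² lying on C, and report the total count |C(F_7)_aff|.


Affine F_7-points: {(0, 0), (1, 5), (2, 5), (3, 0), (4, 4), (5, 3), (6, 4)}; count = 7.

For each of the 49 pairs (x, y) ∈ F_7², evaluate f(x, y) mod 7. Record the zeros.
  x = 0: [0↦0, 1↦5, 2↦3, 3↦1, 4↦6, 5↦4, 6↦2]  zeros at y ∈ {0}
  x = 1: [0↦3, 1↦1, 2↦6, 3↦4, 4↦2, 5↦0, 6↦5]  zeros at y ∈ {5}
  x = 2: [0↦3, 1↦1, 2↦6, 3↦4, 4↦2, 5↦0, 6↦5]  zeros at y ∈ {5}
  x = 3: [0↦0, 1↦5, 2↦3, 3↦1, 4↦6, 5↦4, 6↦2]  zeros at y ∈ {0}
  x = 4: [0↦1, 1↦6, 2↦4, 3↦2, 4↦0, 5↦5, 6↦3]  zeros at y ∈ {4}
  x = 5: [0↦6, 1↦4, 2↦2, 3↦0, 4↦5, 5↦3, 6↦1]  zeros at y ∈ {3}
  x = 6: [0↦1, 1↦6, 2↦4, 3↦2, 4↦0, 5↦5, 6↦3]  zeros at y ∈ {4}
Collecting zeros: affine points = {(0, 0), (1, 5), (2, 5), (3, 0), (4, 4), (5, 3), (6, 4)}.
Total count |C(F_7)_aff| = 7.


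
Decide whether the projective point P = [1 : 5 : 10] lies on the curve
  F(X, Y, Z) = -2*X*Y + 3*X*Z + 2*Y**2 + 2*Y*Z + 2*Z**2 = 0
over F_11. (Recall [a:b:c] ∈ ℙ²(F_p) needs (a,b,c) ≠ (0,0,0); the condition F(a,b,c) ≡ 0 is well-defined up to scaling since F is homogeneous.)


F(1,5,10) ≡ 7 (mod 11); P is NOT on the curve.

Evaluate F(1, 5, 10) term-by-term (mod 11).
  -2*X*Y ↦ -2·1·5·1 = -10
  3*X*Z ↦ 3·1·1·10 = 30
  2*Y**2 ↦ 2·1·25·1 = 50
  2*Y*Z ↦ 2·1·5·10 = 100
  2*Z**2 ↦ 2·1·1·100 = 200
Sum: F(1, 5, 10) = (-10) + (30) + (50) + (100) + (200) = 370.
Reducing mod 11: 370 ≡ 7 (mod 11).
Since F(a, b, c) ≡ 7 ≠ 0 (mod 11), P does NOT lie on the curve.


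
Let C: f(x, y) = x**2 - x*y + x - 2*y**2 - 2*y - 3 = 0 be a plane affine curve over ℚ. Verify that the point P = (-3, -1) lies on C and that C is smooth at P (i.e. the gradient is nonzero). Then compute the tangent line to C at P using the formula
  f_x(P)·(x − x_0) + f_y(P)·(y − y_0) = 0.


Tangent line at P: -4*x + 5*y - 7 = 0.

Step 1: f(-3, -1) = 0, so P lies on C.
Step 2: partial derivatives
  f_x(x, y) = 2*x - y + 1, f_y(x, y) = -x - 4*y - 2.
  f_x(P) = -4, f_y(P) = 5 (gradient nonzero, so P is smooth).
Step 3: tangent line at P: -4·(x − -3) + 5·(y − -1) = 0.
Expanding: -4*x + 5*y - 7 = 0.


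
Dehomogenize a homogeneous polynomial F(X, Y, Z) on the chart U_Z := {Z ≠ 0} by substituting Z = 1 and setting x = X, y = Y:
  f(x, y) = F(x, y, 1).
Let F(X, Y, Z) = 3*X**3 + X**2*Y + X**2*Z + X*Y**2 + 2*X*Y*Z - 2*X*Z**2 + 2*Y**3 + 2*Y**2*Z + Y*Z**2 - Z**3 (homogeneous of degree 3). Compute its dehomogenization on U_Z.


f(x, y) = 3*x**3 + x**2*y + x**2 + x*y**2 + 2*x*y - 2*x + 2*y**3 + 2*y**2 + y - 1

On U_Z we set Z = 1. Each monomial c·X^i·Y^j·Z^k in F becomes c·x^i·y^j·1^k = c·x^i·y^j.
Substituting Z = 1: F(X, Y, 1) = 3*x**3 + x**2*y + x**2 + x*y**2 + 2*x*y - 2*x + 2*y**3 + 2*y**2 + y - 1.
Note: deg(f) ≤ deg(F) = 3; strict inequality happens when F is divisible by Z (lost terms).


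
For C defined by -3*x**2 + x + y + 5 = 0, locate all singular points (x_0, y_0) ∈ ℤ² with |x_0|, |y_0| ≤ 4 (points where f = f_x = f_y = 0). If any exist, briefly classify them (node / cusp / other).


No singular points in the scanned grid; C is smooth there.

Compute partial derivatives:
  f_x = 1 - 6*x.
  f_y = 1.
f_y = 1 is a nonzero constant, so f_y never vanishes: no point (x, y) can satisfy f = f_x = f_y = 0. In particular no (x, y) ∈ {−4, ..., 4}² is singular; the curve is smooth.


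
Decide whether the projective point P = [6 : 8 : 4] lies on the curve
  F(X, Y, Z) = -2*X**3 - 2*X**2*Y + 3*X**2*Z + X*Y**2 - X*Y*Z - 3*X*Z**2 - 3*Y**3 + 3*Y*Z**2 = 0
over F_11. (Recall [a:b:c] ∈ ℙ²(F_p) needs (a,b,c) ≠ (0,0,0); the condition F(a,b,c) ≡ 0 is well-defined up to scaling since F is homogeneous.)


F(6,8,4) ≡ 2 (mod 11); P is NOT on the curve.

Evaluate F(6, 8, 4) term-by-term (mod 11).
  -2*X**3 ↦ -2·216·1·1 = -432
  -2*X**2*Y ↦ -2·36·8·1 = -576
  3*X**2*Z ↦ 3·36·1·4 = 432
  X*Y**2 ↦ 1·6·64·1 = 384
  -X*Y*Z ↦ -1·6·8·4 = -192
  -3*X*Z**2 ↦ -3·6·1·16 = -288
  -3*Y**3 ↦ -3·1·512·1 = -1536
  3*Y*Z**2 ↦ 3·1·8·16 = 384
Sum: F(6, 8, 4) = (-432) + (-576) + (432) + (384) + (-192) + (-288) + (-1536) + (384) = -1824.
Reducing mod 11: -1824 ≡ 2 (mod 11).
Since F(a, b, c) ≡ 2 ≠ 0 (mod 11), P does NOT lie on the curve.


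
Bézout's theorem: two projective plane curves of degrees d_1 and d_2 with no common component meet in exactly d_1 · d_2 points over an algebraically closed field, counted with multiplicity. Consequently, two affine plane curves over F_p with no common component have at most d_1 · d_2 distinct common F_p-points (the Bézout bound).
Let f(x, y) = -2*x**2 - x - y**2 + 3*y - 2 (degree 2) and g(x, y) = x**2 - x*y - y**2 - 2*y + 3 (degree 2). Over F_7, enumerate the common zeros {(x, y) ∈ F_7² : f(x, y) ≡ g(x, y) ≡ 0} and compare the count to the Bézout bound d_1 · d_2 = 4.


Common zeros: {(0, 1), (4, 4)}; count = 2; Bézout bound = 4.

deg(f) = 2, deg(g) = 2, so Bézout bound = 4.
Scan x ∈ F_7. For each x, list the y ∈ F_7 with f(x, y) ≡ 0 and those with g(x, y) ≡ 0 (mod 7); the common zeros in that column are the intersection.
  x = 0: f ≡ 0 at y ∈ {1, 2}; g ≡ 0 at y ∈ {1, 4}; common: {1}.
  x = 1: f ≡ 0 at y ∈ ∅; g ≡ 0 at y ∈ {1, 3}; common: ∅.
  x = 2: f ≡ 0 at y ∈ ∅; g ≡ 0 at y ∈ {0, 3}; common: ∅.
  x = 3: f ≡ 0 at y ∈ {1, 2}; g ≡ 0 at y ∈ ∅; common: ∅.
  x = 4: f ≡ 0 at y ∈ {4, 6}; g ≡ 0 at y ∈ {4}; common: {4}.
  x = 5: f ≡ 0 at y ∈ ∅; g ≡ 0 at y ∈ {0}; common: ∅.
  x = 6: f ≡ 0 at y ∈ {4, 6}; g ≡ 0 at y ∈ ∅; common: ∅.
Collecting: common zeros = {(0, 1), (4, 4)}, so the count is 2.
Comparison with the Bézout bound: 2 ≤ 4 = deg(f)·deg(g), as expected for curves with no common component (the affine F_7-count falls short of the bound because intersections may lie at infinity, over extension fields, or carry multiplicity).


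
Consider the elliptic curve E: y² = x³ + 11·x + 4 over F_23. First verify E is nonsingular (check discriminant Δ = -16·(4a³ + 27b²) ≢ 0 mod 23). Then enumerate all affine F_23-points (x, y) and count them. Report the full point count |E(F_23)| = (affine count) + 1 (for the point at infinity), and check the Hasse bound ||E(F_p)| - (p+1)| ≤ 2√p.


Affine points = {(0, 2), (0, 21), (1, 4), (1, 19), (3, 8), (3, 15), (5, 0), (8, 11), (8, 12), (9, 2), (9, 21), (12, 1), (12, 22), (14, 2), (14, 21), (15, 5), (15, 18), (18, 10), (18, 13), (20, 6), (20, 17)}; affine count = 21; |E(F_23)| = 22.

Discriminant check: Δ ∝ 4a³ + 27b² = 4·11³ + 27·4² = 4·1331 + 27·16 ≡ 6 (mod 23). Nonzero ⇒ E is nonsingular.
For each x ∈ F_23, compute rhs = x³ + 11·x + 4 mod 23, then count y ∈ F_23 with y² ≡ rhs.
  x = 0: rhs = 4, matching y values: 2, 21 (2 points).
  x = 1: rhs = 16, matching y values: 4, 19 (2 points).
  x = 2: rhs = 11, matching y values: none (0 points).
  x = 3: rhs = 18, matching y values: 8, 15 (2 points).
  x = 4: rhs = 20, matching y values: none (0 points).
  x = 5: rhs = 0, matching y values: 0 (1 points).
  x = 6: rhs = 10, matching y values: none (0 points).
  x = 7: rhs = 10, matching y values: none (0 points).
  x = 8: rhs = 6, matching y values: 11, 12 (2 points).
  x = 9: rhs = 4, matching y values: 2, 21 (2 points).
  x = 10: rhs = 10, matching y values: none (0 points).
  x = 11: rhs = 7, matching y values: none (0 points).
  x = 12: rhs = 1, matching y values: 1, 22 (2 points).
  x = 13: rhs = 21, matching y values: none (0 points).
  x = 14: rhs = 4, matching y values: 2, 21 (2 points).
  x = 15: rhs = 2, matching y values: 5, 18 (2 points).
  x = 16: rhs = 21, matching y values: none (0 points).
  x = 17: rhs = 21, matching y values: none (0 points).
  x = 18: rhs = 8, matching y values: 10, 13 (2 points).
  x = 19: rhs = 11, matching y values: none (0 points).
  x = 20: rhs = 13, matching y values: 6, 17 (2 points).
  x = 21: rhs = 20, matching y values: none (0 points).
  x = 22: rhs = 15, matching y values: none (0 points).
Total affine count: 21.
Full point count |E(F_23)| = 21 + 1 = 22.
Hasse bound: |22 − (23+1)| = |-2| = 2 ≤ 2√23 ≈ 9.5917 ✓.


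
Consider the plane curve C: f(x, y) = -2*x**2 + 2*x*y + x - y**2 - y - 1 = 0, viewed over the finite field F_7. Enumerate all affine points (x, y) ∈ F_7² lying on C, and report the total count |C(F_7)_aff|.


Affine F_7-points: {(0, 2), (0, 4), (1, 4), (2, 0), (2, 3), (5, 3), (5, 6), (6, 2)}; count = 8.

For each of the 49 pairs (x, y) ∈ F_7², evaluate f(x, y) mod 7. Record the zeros.
  x = 0: [0↦6, 1↦4, 2↦0, 3↦1, 4↦0, 5↦4, 6↦6]  zeros at y ∈ {2, 4}
  x = 1: [0↦5, 1↦5, 2↦3, 3↦6, 4↦0, 5↦6, 6↦3]  zeros at y ∈ {4}
  x = 2: [0↦0, 1↦2, 2↦2, 3↦0, 4↦3, 5↦4, 6↦3]  zeros at y ∈ {0, 3}
  x = 3: [0↦5, 1↦2, 2↦4, 3↦4, 4↦2, 5↦5, 6↦6]  zeros at y ∈ ∅
  x = 4: [0↦6, 1↦5, 2↦2, 3↦4, 4↦4, 5↦2, 6↦5]  zeros at y ∈ ∅
  x = 5: [0↦3, 1↦4, 2↦3, 3↦0, 4↦2, 5↦2, 6↦0]  zeros at y ∈ {3, 6}
  x = 6: [0↦3, 1↦6, 2↦0, 3↦6, 4↦3, 5↦5, 6↦5]  zeros at y ∈ {2}
Collecting zeros: affine points = {(0, 2), (0, 4), (1, 4), (2, 0), (2, 3), (5, 3), (5, 6), (6, 2)}.
Total count |C(F_7)_aff| = 8.


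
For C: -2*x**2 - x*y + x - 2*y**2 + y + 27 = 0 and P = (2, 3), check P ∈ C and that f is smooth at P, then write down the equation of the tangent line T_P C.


Tangent line at P: -10*x - 13*y + 59 = 0.

Step 1: f(2, 3) = 0, so P lies on C.
Step 2: partial derivatives
  f_x(x, y) = -4*x - y + 1, f_y(x, y) = -x - 4*y + 1.
  f_x(P) = -10, f_y(P) = -13 (gradient nonzero, so P is smooth).
Step 3: tangent line at P: -10·(x − 2) + -13·(y − 3) = 0.
Expanding: -10*x - 13*y + 59 = 0.


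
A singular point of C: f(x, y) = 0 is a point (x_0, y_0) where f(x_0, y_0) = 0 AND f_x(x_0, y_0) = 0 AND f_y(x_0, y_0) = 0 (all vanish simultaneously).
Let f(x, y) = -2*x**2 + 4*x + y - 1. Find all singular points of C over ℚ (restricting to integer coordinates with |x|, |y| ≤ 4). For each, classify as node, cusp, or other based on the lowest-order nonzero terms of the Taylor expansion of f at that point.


No singular points in the scanned grid; C is smooth there.

Compute partial derivatives:
  f_x = 4 - 4*x.
  f_y = 1.
f_y = 1 is a nonzero constant, so f_y never vanishes: no point (x, y) can satisfy f = f_x = f_y = 0. In particular no (x, y) ∈ {−4, ..., 4}² is singular; the curve is smooth.


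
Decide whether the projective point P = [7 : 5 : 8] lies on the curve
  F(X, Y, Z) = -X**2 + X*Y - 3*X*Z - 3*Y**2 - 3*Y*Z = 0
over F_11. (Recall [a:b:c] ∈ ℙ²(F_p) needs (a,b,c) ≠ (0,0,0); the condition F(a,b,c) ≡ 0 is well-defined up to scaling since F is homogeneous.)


F(7,5,8) ≡ 8 (mod 11); P is NOT on the curve.

Evaluate F(7, 5, 8) term-by-term (mod 11).
  -X**2 ↦ -1·49·1·1 = -49
  X*Y ↦ 1·7·5·1 = 35
  -3*X*Z ↦ -3·7·1·8 = -168
  -3*Y**2 ↦ -3·1·25·1 = -75
  -3*Y*Z ↦ -3·1·5·8 = -120
Sum: F(7, 5, 8) = (-49) + (35) + (-168) + (-75) + (-120) = -377.
Reducing mod 11: -377 ≡ 8 (mod 11).
Since F(a, b, c) ≡ 8 ≠ 0 (mod 11), P does NOT lie on the curve.


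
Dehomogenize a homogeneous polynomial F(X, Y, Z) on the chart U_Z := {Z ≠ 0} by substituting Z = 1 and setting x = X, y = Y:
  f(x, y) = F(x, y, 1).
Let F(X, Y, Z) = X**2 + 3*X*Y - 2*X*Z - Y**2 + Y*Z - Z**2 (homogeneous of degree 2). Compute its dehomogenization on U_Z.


f(x, y) = x**2 + 3*x*y - 2*x - y**2 + y - 1

On U_Z we set Z = 1. Each monomial c·X^i·Y^j·Z^k in F becomes c·x^i·y^j·1^k = c·x^i·y^j.
Substituting Z = 1: F(X, Y, 1) = x**2 + 3*x*y - 2*x - y**2 + y - 1.
Note: deg(f) ≤ deg(F) = 2; strict inequality happens when F is divisible by Z (lost terms).


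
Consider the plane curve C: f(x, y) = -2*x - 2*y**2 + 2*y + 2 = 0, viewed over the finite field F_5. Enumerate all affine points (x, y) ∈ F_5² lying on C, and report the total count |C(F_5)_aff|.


Affine F_5-points: {(0, 3), (1, 0), (1, 1), (4, 2), (4, 4)}; count = 5.

For each of the 25 pairs (x, y) ∈ F_5², evaluate f(x, y) mod 5. Record the zeros.
  x = 0: [0↦2, 1↦2, 2↦3, 3↦0, 4↦3]  zeros at y ∈ {3}
  x = 1: [0↦0, 1↦0, 2↦1, 3↦3, 4↦1]  zeros at y ∈ {0, 1}
  x = 2: [0↦3, 1↦3, 2↦4, 3↦1, 4↦4]  zeros at y ∈ ∅
  x = 3: [0↦1, 1↦1, 2↦2, 3↦4, 4↦2]  zeros at y ∈ ∅
  x = 4: [0↦4, 1↦4, 2↦0, 3↦2, 4↦0]  zeros at y ∈ {2, 4}
Collecting zeros: affine points = {(0, 3), (1, 0), (1, 1), (4, 2), (4, 4)}.
Total count |C(F_5)_aff| = 5.


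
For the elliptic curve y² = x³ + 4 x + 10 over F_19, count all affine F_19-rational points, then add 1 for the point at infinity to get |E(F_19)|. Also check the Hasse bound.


Affine points = {(2, 8), (2, 11), (3, 7), (3, 12), (7, 1), (7, 18), (10, 9), (10, 10), (11, 6), (11, 13), (12, 0), (13, 6), (13, 13), (14, 6), (14, 13), (15, 5), (15, 14), (16, 3), (16, 16), (18, 9), (18, 10)}; affine count = 21; |E(F_19)| = 22.

Discriminant check: Δ ∝ 4a³ + 27b² = 4·4³ + 27·10² = 4·64 + 27·100 ≡ 11 (mod 19). Nonzero ⇒ E is nonsingular.
For each x ∈ F_19, compute rhs = x³ + 4·x + 10 mod 19, then count y ∈ F_19 with y² ≡ rhs.
  x = 0: rhs = 10, matching y values: none (0 points).
  x = 1: rhs = 15, matching y values: none (0 points).
  x = 2: rhs = 7, matching y values: 8, 11 (2 points).
  x = 3: rhs = 11, matching y values: 7, 12 (2 points).
  x = 4: rhs = 14, matching y values: none (0 points).
  x = 5: rhs = 3, matching y values: none (0 points).
  x = 6: rhs = 3, matching y values: none (0 points).
  x = 7: rhs = 1, matching y values: 1, 18 (2 points).
  x = 8: rhs = 3, matching y values: none (0 points).
  x = 9: rhs = 15, matching y values: none (0 points).
  x = 10: rhs = 5, matching y values: 9, 10 (2 points).
  x = 11: rhs = 17, matching y values: 6, 13 (2 points).
  x = 12: rhs = 0, matching y values: 0 (1 points).
  x = 13: rhs = 17, matching y values: 6, 13 (2 points).
  x = 14: rhs = 17, matching y values: 6, 13 (2 points).
  x = 15: rhs = 6, matching y values: 5, 14 (2 points).
  x = 16: rhs = 9, matching y values: 3, 16 (2 points).
  x = 17: rhs = 13, matching y values: none (0 points).
  x = 18: rhs = 5, matching y values: 9, 10 (2 points).
Total affine count: 21.
Full point count |E(F_19)| = 21 + 1 = 22.
Hasse bound: |22 − (19+1)| = |2| = 2 ≤ 2√19 ≈ 8.7178 ✓.


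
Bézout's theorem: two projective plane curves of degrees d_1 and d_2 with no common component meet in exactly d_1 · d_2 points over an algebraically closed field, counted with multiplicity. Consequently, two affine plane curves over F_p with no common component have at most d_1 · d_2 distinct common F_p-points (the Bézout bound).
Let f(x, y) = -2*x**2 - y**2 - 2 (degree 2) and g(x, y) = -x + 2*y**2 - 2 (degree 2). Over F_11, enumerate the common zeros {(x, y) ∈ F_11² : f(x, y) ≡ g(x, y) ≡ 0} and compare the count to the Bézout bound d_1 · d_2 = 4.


Common zeros: ∅; count = 0; Bézout bound = 4.

deg(f) = 2, deg(g) = 2, so Bézout bound = 4.
Scan x ∈ F_11. For each x, list the y ∈ F_11 with f(x, y) ≡ 0 and those with g(x, y) ≡ 0 (mod 11); the common zeros in that column are the intersection.
  x = 0: f ≡ 0 at y ∈ {3, 8}; g ≡ 0 at y ∈ {1, 10}; common: ∅.
  x = 1: f ≡ 0 at y ∈ ∅; g ≡ 0 at y ∈ ∅; common: ∅.
  x = 2: f ≡ 0 at y ∈ {1, 10}; g ≡ 0 at y ∈ ∅; common: ∅.
  x = 3: f ≡ 0 at y ∈ ∅; g ≡ 0 at y ∈ ∅; common: ∅.
  x = 4: f ≡ 0 at y ∈ ∅; g ≡ 0 at y ∈ {5, 6}; common: ∅.
  x = 5: f ≡ 0 at y ∈ {5, 6}; g ≡ 0 at y ∈ {3, 8}; common: ∅.
  x = 6: f ≡ 0 at y ∈ {5, 6}; g ≡ 0 at y ∈ {2, 9}; common: ∅.
  x = 7: f ≡ 0 at y ∈ ∅; g ≡ 0 at y ∈ ∅; common: ∅.
  x = 8: f ≡ 0 at y ∈ ∅; g ≡ 0 at y ∈ {4, 7}; common: ∅.
  x = 9: f ≡ 0 at y ∈ {1, 10}; g ≡ 0 at y ∈ {0}; common: ∅.
  x = 10: f ≡ 0 at y ∈ ∅; g ≡ 0 at y ∈ ∅; common: ∅.
Collecting: common zeros = ∅, so the count is 0.
Comparison with the Bézout bound: 0 ≤ 4 = deg(f)·deg(g), as expected for curves with no common component (the affine F_11-count falls short of the bound because intersections may lie at infinity, over extension fields, or carry multiplicity).


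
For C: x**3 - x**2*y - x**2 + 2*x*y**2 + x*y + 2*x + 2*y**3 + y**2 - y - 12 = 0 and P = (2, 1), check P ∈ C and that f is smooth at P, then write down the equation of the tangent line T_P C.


Tangent line at P: 9*x + 13*y - 31 = 0.

Step 1: f(2, 1) = 0, so P lies on C.
Step 2: partial derivatives
  f_x(x, y) = 3*x**2 - 2*x*y - 2*x + 2*y**2 + y + 2, f_y(x, y) = -x**2 + 4*x*y + x + 6*y**2 + 2*y - 1.
  f_x(P) = 9, f_y(P) = 13 (gradient nonzero, so P is smooth).
Step 3: tangent line at P: 9·(x − 2) + 13·(y − 1) = 0.
Expanding: 9*x + 13*y - 31 = 0.


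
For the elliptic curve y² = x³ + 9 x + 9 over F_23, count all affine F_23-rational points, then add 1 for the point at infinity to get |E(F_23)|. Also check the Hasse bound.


Affine points = {(0, 3), (0, 20), (2, 9), (2, 14), (5, 8), (5, 15), (6, 7), (6, 16), (7, 1), (7, 22), (8, 8), (8, 15), (10, 8), (10, 15), (11, 6), (11, 17), (13, 0), (14, 2), (14, 21), (15, 0), (18, 0), (19, 1), (19, 22), (20, 1), (20, 22), (21, 11), (21, 12)}; affine count = 27; |E(F_23)| = 28.

Discriminant check: Δ ∝ 4a³ + 27b² = 4·9³ + 27·9² = 4·729 + 27·81 ≡ 20 (mod 23). Nonzero ⇒ E is nonsingular.
For each x ∈ F_23, compute rhs = x³ + 9·x + 9 mod 23, then count y ∈ F_23 with y² ≡ rhs.
  x = 0: rhs = 9, matching y values: 3, 20 (2 points).
  x = 1: rhs = 19, matching y values: none (0 points).
  x = 2: rhs = 12, matching y values: 9, 14 (2 points).
  x = 3: rhs = 17, matching y values: none (0 points).
  x = 4: rhs = 17, matching y values: none (0 points).
  x = 5: rhs = 18, matching y values: 8, 15 (2 points).
  x = 6: rhs = 3, matching y values: 7, 16 (2 points).
  x = 7: rhs = 1, matching y values: 1, 22 (2 points).
  x = 8: rhs = 18, matching y values: 8, 15 (2 points).
  x = 9: rhs = 14, matching y values: none (0 points).
  x = 10: rhs = 18, matching y values: 8, 15 (2 points).
  x = 11: rhs = 13, matching y values: 6, 17 (2 points).
  x = 12: rhs = 5, matching y values: none (0 points).
  x = 13: rhs = 0, matching y values: 0 (1 points).
  x = 14: rhs = 4, matching y values: 2, 21 (2 points).
  x = 15: rhs = 0, matching y values: 0 (1 points).
  x = 16: rhs = 17, matching y values: none (0 points).
  x = 17: rhs = 15, matching y values: none (0 points).
  x = 18: rhs = 0, matching y values: 0 (1 points).
  x = 19: rhs = 1, matching y values: 1, 22 (2 points).
  x = 20: rhs = 1, matching y values: 1, 22 (2 points).
  x = 21: rhs = 6, matching y values: 11, 12 (2 points).
  x = 22: rhs = 22, matching y values: none (0 points).
Total affine count: 27.
Full point count |E(F_23)| = 27 + 1 = 28.
Hasse bound: |28 − (23+1)| = |4| = 4 ≤ 2√23 ≈ 9.5917 ✓.


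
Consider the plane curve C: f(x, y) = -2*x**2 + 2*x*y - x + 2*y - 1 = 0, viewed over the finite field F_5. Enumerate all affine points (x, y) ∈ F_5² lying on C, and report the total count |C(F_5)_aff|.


Affine F_5-points: {(0, 3), (1, 1), (2, 1), (3, 4)}; count = 4.

For each of the 25 pairs (x, y) ∈ F_5², evaluate f(x, y) mod 5. Record the zeros.
  x = 0: [0↦4, 1↦1, 2↦3, 3↦0, 4↦2]  zeros at y ∈ {3}
  x = 1: [0↦1, 1↦0, 2↦4, 3↦3, 4↦2]  zeros at y ∈ {1}
  x = 2: [0↦4, 1↦0, 2↦1, 3↦2, 4↦3]  zeros at y ∈ {1}
  x = 3: [0↦3, 1↦1, 2↦4, 3↦2, 4↦0]  zeros at y ∈ {4}
  x = 4: [0↦3, 1↦3, 2↦3, 3↦3, 4↦3]  zeros at y ∈ ∅
Collecting zeros: affine points = {(0, 3), (1, 1), (2, 1), (3, 4)}.
Total count |C(F_5)_aff| = 4.


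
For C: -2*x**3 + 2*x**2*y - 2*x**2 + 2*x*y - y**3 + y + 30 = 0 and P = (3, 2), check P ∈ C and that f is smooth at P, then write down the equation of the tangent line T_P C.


Tangent line at P: -38*x + 13*y + 88 = 0.

Step 1: f(3, 2) = 0, so P lies on C.
Step 2: partial derivatives
  f_x(x, y) = -6*x**2 + 4*x*y - 4*x + 2*y, f_y(x, y) = 2*x**2 + 2*x - 3*y**2 + 1.
  f_x(P) = -38, f_y(P) = 13 (gradient nonzero, so P is smooth).
Step 3: tangent line at P: -38·(x − 3) + 13·(y − 2) = 0.
Expanding: -38*x + 13*y + 88 = 0.


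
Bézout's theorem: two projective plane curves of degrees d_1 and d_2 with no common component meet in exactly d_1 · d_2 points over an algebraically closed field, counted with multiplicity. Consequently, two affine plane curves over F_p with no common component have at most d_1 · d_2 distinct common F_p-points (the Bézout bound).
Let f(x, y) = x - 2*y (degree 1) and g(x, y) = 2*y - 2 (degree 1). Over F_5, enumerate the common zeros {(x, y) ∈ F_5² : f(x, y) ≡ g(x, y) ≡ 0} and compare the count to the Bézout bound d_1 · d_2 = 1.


Common zeros: {(2, 1)}; count = 1; Bézout bound = 1.

deg(f) = 1, deg(g) = 1, so Bézout bound = 1.
Scan x ∈ F_5. For each x, list the y ∈ F_5 with f(x, y) ≡ 0 and those with g(x, y) ≡ 0 (mod 5); the common zeros in that column are the intersection.
  x = 0: f ≡ 0 at y ∈ {0}; g ≡ 0 at y ∈ {1}; common: ∅.
  x = 1: f ≡ 0 at y ∈ {3}; g ≡ 0 at y ∈ {1}; common: ∅.
  x = 2: f ≡ 0 at y ∈ {1}; g ≡ 0 at y ∈ {1}; common: {1}.
  x = 3: f ≡ 0 at y ∈ {4}; g ≡ 0 at y ∈ {1}; common: ∅.
  x = 4: f ≡ 0 at y ∈ {2}; g ≡ 0 at y ∈ {1}; common: ∅.
Collecting: common zeros = {(2, 1)}, so the count is 1.
Comparison with the Bézout bound: 1 ≤ 1 = deg(f)·deg(g), as expected for curves with no common component (the bound is attained).


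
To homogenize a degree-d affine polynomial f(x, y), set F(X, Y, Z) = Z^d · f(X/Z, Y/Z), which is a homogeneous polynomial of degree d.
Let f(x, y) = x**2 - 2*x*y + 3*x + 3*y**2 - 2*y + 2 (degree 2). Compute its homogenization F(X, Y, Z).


F(X, Y, Z) = X**2 - 2*X*Y + 3*X*Z + 3*Y**2 - 2*Y*Z + 2*Z**2

deg(f) = 2.
Substitute x = X/Z, y = Y/Z into f, then multiply by Z^2.
  monomial 1·x^2·y^0 ↦ 1·X^2·Y^0·Z^0.
  monomial -2·x^1·y^1 ↦ -2·X^1·Y^1·Z^0.
  monomial 3·x^1·y^0 ↦ 3·X^1·Y^0·Z^1.
  monomial 3·x^0·y^2 ↦ 3·X^0·Y^2·Z^0.
  monomial -2·x^0·y^1 ↦ -2·X^0·Y^1·Z^1.
  monomial 2·x^0·y^0 ↦ 2·X^0·Y^0·Z^2.
Collecting: F(X, Y, Z) = X**2 - 2*X*Y + 3*X*Z + 3*Y**2 - 2*Y*Z + 2*Z**2.


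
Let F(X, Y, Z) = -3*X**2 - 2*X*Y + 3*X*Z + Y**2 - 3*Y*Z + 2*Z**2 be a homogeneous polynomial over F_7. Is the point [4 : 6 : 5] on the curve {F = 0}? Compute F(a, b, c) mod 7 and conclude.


F(4,6,5) ≡ 2 (mod 7); P is NOT on the curve.

Evaluate F(4, 6, 5) term-by-term (mod 7).
  -3*X**2 ↦ -3·16·1·1 = -48
  -2*X*Y ↦ -2·4·6·1 = -48
  3*X*Z ↦ 3·4·1·5 = 60
  Y**2 ↦ 1·1·36·1 = 36
  -3*Y*Z ↦ -3·1·6·5 = -90
  2*Z**2 ↦ 2·1·1·25 = 50
Sum: F(4, 6, 5) = (-48) + (-48) + (60) + (36) + (-90) + (50) = -40.
Reducing mod 7: -40 ≡ 2 (mod 7).
Since F(a, b, c) ≡ 2 ≠ 0 (mod 7), P does NOT lie on the curve.


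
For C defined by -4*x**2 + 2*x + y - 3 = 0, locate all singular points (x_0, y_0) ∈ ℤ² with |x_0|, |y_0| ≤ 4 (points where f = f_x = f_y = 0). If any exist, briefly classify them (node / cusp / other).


No singular points in the scanned grid; C is smooth there.

Compute partial derivatives:
  f_x = 2 - 8*x.
  f_y = 1.
f_y = 1 is a nonzero constant, so f_y never vanishes: no point (x, y) can satisfy f = f_x = f_y = 0. In particular no (x, y) ∈ {−4, ..., 4}² is singular; the curve is smooth.


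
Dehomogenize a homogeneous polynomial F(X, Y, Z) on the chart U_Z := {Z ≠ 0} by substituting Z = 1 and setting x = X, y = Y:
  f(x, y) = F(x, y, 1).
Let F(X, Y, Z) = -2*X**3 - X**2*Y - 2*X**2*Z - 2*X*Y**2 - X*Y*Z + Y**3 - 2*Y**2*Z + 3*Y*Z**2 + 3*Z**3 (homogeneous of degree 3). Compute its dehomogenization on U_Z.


f(x, y) = -2*x**3 - x**2*y - 2*x**2 - 2*x*y**2 - x*y + y**3 - 2*y**2 + 3*y + 3

On U_Z we set Z = 1. Each monomial c·X^i·Y^j·Z^k in F becomes c·x^i·y^j·1^k = c·x^i·y^j.
Substituting Z = 1: F(X, Y, 1) = -2*x**3 - x**2*y - 2*x**2 - 2*x*y**2 - x*y + y**3 - 2*y**2 + 3*y + 3.
Note: deg(f) ≤ deg(F) = 3; strict inequality happens when F is divisible by Z (lost terms).


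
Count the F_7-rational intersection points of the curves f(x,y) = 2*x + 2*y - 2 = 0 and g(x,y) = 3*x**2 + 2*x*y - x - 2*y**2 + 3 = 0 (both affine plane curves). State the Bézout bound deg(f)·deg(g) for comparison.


Common zeros: {(2, 6), (3, 5)}; count = 2; Bézout bound = 2.

deg(f) = 1, deg(g) = 2, so Bézout bound = 2.
Scan x ∈ F_7. For each x, list the y ∈ F_7 with f(x, y) ≡ 0 and those with g(x, y) ≡ 0 (mod 7); the common zeros in that column are the intersection.
  x = 0: f ≡ 0 at y ∈ {1}; g ≡ 0 at y ∈ ∅; common: ∅.
  x = 1: f ≡ 0 at y ∈ {0}; g ≡ 0 at y ∈ {3, 5}; common: ∅.
  x = 2: f ≡ 0 at y ∈ {6}; g ≡ 0 at y ∈ {3, 6}; common: {6}.
  x = 3: f ≡ 0 at y ∈ {5}; g ≡ 0 at y ∈ {5}; common: {5}.
  x = 4: f ≡ 0 at y ∈ {4}; g ≡ 0 at y ∈ ∅; common: ∅.
  x = 5: f ≡ 0 at y ∈ {3}; g ≡ 0 at y ∈ ∅; common: ∅.
  x = 6: f ≡ 0 at y ∈ {2}; g ≡ 0 at y ∈ {0, 6}; common: ∅.
Collecting: common zeros = {(2, 6), (3, 5)}, so the count is 2.
Comparison with the Bézout bound: 2 ≤ 2 = deg(f)·deg(g), as expected for curves with no common component (the bound is attained).


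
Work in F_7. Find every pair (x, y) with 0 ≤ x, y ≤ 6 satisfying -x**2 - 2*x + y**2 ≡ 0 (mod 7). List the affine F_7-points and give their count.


Affine F_7-points: {(0, 0), (2, 1), (2, 6), (3, 1), (3, 6), (5, 0)}; count = 6.

For each of the 49 pairs (x, y) ∈ F_7², evaluate f(x, y) mod 7. Record the zeros.
  x = 0: [0↦0, 1↦1, 2↦4, 3↦2, 4↦2, 5↦4, 6↦1]  zeros at y ∈ {0}
  x = 1: [0↦4, 1↦5, 2↦1, 3↦6, 4↦6, 5↦1, 6↦5]  zeros at y ∈ ∅
  x = 2: [0↦6, 1↦0, 2↦3, 3↦1, 4↦1, 5↦3, 6↦0]  zeros at y ∈ {1, 6}
  x = 3: [0↦6, 1↦0, 2↦3, 3↦1, 4↦1, 5↦3, 6↦0]  zeros at y ∈ {1, 6}
  x = 4: [0↦4, 1↦5, 2↦1, 3↦6, 4↦6, 5↦1, 6↦5]  zeros at y ∈ ∅
  x = 5: [0↦0, 1↦1, 2↦4, 3↦2, 4↦2, 5↦4, 6↦1]  zeros at y ∈ {0}
  x = 6: [0↦1, 1↦2, 2↦5, 3↦3, 4↦3, 5↦5, 6↦2]  zeros at y ∈ ∅
Collecting zeros: affine points = {(0, 0), (2, 1), (2, 6), (3, 1), (3, 6), (5, 0)}.
Total count |C(F_7)_aff| = 6.


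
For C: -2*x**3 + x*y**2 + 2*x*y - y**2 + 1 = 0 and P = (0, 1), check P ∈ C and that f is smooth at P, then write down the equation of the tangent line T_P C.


Tangent line at P: 3*x - 2*y + 2 = 0.

Step 1: f(0, 1) = 0, so P lies on C.
Step 2: partial derivatives
  f_x(x, y) = -6*x**2 + y**2 + 2*y, f_y(x, y) = 2*x*y + 2*x - 2*y.
  f_x(P) = 3, f_y(P) = -2 (gradient nonzero, so P is smooth).
Step 3: tangent line at P: 3·(x − 0) + -2·(y − 1) = 0.
Expanding: 3*x - 2*y + 2 = 0.


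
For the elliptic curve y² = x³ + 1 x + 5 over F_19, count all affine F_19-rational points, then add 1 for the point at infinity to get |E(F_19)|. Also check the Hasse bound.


Affine points = {(0, 9), (0, 10), (1, 8), (1, 11), (3, 4), (3, 15), (4, 4), (4, 15), (11, 6), (11, 13), (12, 4), (12, 15), (13, 7), (13, 12)}; affine count = 14; |E(F_19)| = 15.

Discriminant check: Δ ∝ 4a³ + 27b² = 4·1³ + 27·5² = 4·1 + 27·25 ≡ 14 (mod 19). Nonzero ⇒ E is nonsingular.
For each x ∈ F_19, compute rhs = x³ + 1·x + 5 mod 19, then count y ∈ F_19 with y² ≡ rhs.
  x = 0: rhs = 5, matching y values: 9, 10 (2 points).
  x = 1: rhs = 7, matching y values: 8, 11 (2 points).
  x = 2: rhs = 15, matching y values: none (0 points).
  x = 3: rhs = 16, matching y values: 4, 15 (2 points).
  x = 4: rhs = 16, matching y values: 4, 15 (2 points).
  x = 5: rhs = 2, matching y values: none (0 points).
  x = 6: rhs = 18, matching y values: none (0 points).
  x = 7: rhs = 13, matching y values: none (0 points).
  x = 8: rhs = 12, matching y values: none (0 points).
  x = 9: rhs = 2, matching y values: none (0 points).
  x = 10: rhs = 8, matching y values: none (0 points).
  x = 11: rhs = 17, matching y values: 6, 13 (2 points).
  x = 12: rhs = 16, matching y values: 4, 15 (2 points).
  x = 13: rhs = 11, matching y values: 7, 12 (2 points).
  x = 14: rhs = 8, matching y values: none (0 points).
  x = 15: rhs = 13, matching y values: none (0 points).
  x = 16: rhs = 13, matching y values: none (0 points).
  x = 17: rhs = 14, matching y values: none (0 points).
  x = 18: rhs = 3, matching y values: none (0 points).
Total affine count: 14.
Full point count |E(F_19)| = 14 + 1 = 15.
Hasse bound: |15 − (19+1)| = |-5| = 5 ≤ 2√19 ≈ 8.7178 ✓.
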